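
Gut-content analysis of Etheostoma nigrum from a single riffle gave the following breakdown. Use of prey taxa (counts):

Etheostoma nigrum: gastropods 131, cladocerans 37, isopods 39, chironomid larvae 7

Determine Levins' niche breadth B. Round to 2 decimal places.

2.28

Proportions for Etheostoma nigrum (n=214): 131/214=0.6121, 37/214=0.1729, 39/214=0.1822, 7/214=0.0327
Σpᵢ² = 0.6121² + 0.1729² + 0.1822² + 0.0327² = 0.374666 + 0.029894 + 0.033197 + 0.001069 = 0.438826
B = 1 / 0.438826 = 2.2788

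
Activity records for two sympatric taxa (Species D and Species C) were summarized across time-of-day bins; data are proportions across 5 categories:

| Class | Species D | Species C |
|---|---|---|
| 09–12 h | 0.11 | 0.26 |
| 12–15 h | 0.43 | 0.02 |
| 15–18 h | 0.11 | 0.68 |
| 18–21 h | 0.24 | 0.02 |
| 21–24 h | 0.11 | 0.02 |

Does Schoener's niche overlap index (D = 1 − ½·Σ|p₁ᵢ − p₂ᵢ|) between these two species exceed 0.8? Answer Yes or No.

Σ|p₁ᵢ − p₂ᵢ| = 0.15 + 0.41 + 0.57 + 0.22 + 0.09 = 1.44
D = 1 − ½ × 1.44 = 1 − 0.720 = 0.2800
D = 0.2800 < 0.8 → No.

No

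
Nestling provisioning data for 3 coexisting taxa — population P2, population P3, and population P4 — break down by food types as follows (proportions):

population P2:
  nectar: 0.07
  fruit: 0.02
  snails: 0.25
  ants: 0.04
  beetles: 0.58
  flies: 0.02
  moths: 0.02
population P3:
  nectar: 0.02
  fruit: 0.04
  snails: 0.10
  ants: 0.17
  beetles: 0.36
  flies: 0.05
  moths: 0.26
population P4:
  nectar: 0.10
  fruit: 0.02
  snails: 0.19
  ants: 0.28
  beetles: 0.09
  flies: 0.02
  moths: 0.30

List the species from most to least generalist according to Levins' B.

population P4 > population P3 > population P2

Σp_P2ᵢ² = 0.07² + 0.02² + 0.25² + 0.04² + 0.58² + 0.02² + 0.02² = 0.0049 + 0.0004 + 0.0625 + 0.0016 + 0.3364 + 0.0004 + 0.0004 = 0.4066
B_P2 = 1 / 0.4066 = 2.4594
Σp_P3ᵢ² = 0.02² + 0.04² + 0.10² + 0.17² + 0.36² + 0.05² + 0.26² = 0.0004 + 0.0016 + 0.0100 + 0.0289 + 0.1296 + 0.0025 + 0.0676 = 0.2406
B_P3 = 1 / 0.2406 = 4.1563
Σp_P4ᵢ² = 0.10² + 0.02² + 0.19² + 0.28² + 0.09² + 0.02² + 0.30² = 0.0100 + 0.0004 + 0.0361 + 0.0784 + 0.0081 + 0.0004 + 0.0900 = 0.2234
B_P4 = 1 / 0.2234 = 4.4763
Ranking by B (broadest → narrowest): population P4 (4.48) > population P3 (4.16) > population P2 (2.46)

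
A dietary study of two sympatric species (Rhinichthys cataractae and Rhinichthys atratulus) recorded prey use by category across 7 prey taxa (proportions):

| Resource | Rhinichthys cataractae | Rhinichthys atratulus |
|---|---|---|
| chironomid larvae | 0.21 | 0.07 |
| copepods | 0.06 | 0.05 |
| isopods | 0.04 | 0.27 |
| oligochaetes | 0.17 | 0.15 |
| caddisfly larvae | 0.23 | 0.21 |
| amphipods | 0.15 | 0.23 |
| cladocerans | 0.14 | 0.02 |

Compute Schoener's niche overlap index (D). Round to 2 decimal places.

Σ|p₁ᵢ − p₂ᵢ| = 0.14 + 0.01 + 0.23 + 0.02 + 0.02 + 0.08 + 0.12 = 0.62
D = 1 − ½ × 0.62 = 1 − 0.310 = 0.6900

0.69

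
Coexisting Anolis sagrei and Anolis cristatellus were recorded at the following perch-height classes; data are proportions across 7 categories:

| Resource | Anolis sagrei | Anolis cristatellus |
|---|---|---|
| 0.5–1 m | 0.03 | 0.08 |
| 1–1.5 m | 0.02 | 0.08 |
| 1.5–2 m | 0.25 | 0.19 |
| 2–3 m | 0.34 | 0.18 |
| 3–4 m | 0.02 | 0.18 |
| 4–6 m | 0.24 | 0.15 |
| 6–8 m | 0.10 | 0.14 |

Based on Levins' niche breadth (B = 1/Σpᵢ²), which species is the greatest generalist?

Anolis cristatellus

Σp_sagrᵢ² = 0.03² + 0.02² + 0.25² + 0.34² + 0.02² + 0.24² + 0.10² = 0.0009 + 0.0004 + 0.0625 + 0.1156 + 0.0004 + 0.0576 + 0.0100 = 0.2474
B_sagr = 1 / 0.2474 = 4.0420
Σp_crisᵢ² = 0.08² + 0.08² + 0.19² + 0.18² + 0.18² + 0.15² + 0.14² = 0.0064 + 0.0064 + 0.0361 + 0.0324 + 0.0324 + 0.0225 + 0.0196 = 0.1558
B_cris = 1 / 0.1558 = 6.4185
Highest B → broadest niche (most generalist): Anolis cristatellus (B = 6.42).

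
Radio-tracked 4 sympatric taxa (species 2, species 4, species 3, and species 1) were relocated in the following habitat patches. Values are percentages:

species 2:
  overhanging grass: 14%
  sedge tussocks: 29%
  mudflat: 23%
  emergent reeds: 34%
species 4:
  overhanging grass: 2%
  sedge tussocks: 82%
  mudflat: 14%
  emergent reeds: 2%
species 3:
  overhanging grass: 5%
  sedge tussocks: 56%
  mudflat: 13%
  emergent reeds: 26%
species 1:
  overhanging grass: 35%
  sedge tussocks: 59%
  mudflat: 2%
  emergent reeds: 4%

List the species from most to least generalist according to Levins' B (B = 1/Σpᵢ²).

species 2 > species 3 > species 1 > species 4

Convert percentages to proportions (divide by 100).
Σp_2ᵢ² = 0.14² + 0.29² + 0.23² + 0.34² = 0.0196 + 0.0841 + 0.0529 + 0.1156 = 0.2722
B_2 = 1 / 0.2722 = 3.6738
Σp_4ᵢ² = 0.02² + 0.82² + 0.14² + 0.02² = 0.0004 + 0.6724 + 0.0196 + 0.0004 = 0.6928
B_4 = 1 / 0.6928 = 1.4434
Σp_3ᵢ² = 0.05² + 0.56² + 0.13² + 0.26² = 0.0025 + 0.3136 + 0.0169 + 0.0676 = 0.4006
B_3 = 1 / 0.4006 = 2.4963
Σp_1ᵢ² = 0.35² + 0.59² + 0.02² + 0.04² = 0.1225 + 0.3481 + 0.0004 + 0.0016 = 0.4726
B_1 = 1 / 0.4726 = 2.1160
Ranking by B (broadest → narrowest): species 2 (3.67) > species 3 (2.50) > species 1 (2.12) > species 4 (1.44)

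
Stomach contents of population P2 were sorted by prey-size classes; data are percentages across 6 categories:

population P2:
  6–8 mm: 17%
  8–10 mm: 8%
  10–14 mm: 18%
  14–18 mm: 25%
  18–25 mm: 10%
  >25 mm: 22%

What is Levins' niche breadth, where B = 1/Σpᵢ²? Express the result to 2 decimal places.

5.30

Convert percentages to proportions (divide by 100).
Σpᵢ² = 0.17² + 0.08² + 0.18² + 0.25² + 0.10² + 0.22² = 0.0289 + 0.0064 + 0.0324 + 0.0625 + 0.0100 + 0.0484 = 0.1886
B = 1 / 0.1886 = 5.3022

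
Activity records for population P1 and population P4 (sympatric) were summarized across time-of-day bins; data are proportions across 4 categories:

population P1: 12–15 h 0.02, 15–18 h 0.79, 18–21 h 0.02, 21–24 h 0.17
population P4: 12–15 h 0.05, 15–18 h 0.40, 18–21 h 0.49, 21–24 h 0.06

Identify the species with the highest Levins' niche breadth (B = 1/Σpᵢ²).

population P4

Σp_P1ᵢ² = 0.02² + 0.79² + 0.02² + 0.17² = 0.0004 + 0.6241 + 0.0004 + 0.0289 = 0.6538
B_P1 = 1 / 0.6538 = 1.5295
Σp_P4ᵢ² = 0.05² + 0.40² + 0.49² + 0.06² = 0.0025 + 0.1600 + 0.2401 + 0.0036 = 0.4062
B_P4 = 1 / 0.4062 = 2.4618
Highest B → broadest niche (most generalist): population P4 (B = 2.46).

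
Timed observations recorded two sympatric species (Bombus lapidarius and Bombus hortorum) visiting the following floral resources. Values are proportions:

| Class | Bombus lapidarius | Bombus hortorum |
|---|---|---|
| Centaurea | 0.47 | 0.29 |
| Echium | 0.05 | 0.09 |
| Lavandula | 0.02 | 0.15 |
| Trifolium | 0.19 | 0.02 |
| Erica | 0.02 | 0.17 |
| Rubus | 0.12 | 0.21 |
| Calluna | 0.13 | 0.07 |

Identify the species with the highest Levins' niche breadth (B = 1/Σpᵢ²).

Σp_lapiᵢ² = 0.47² + 0.05² + 0.02² + 0.19² + 0.02² + 0.12² + 0.13² = 0.2209 + 0.0025 + 0.0004 + 0.0361 + 0.0004 + 0.0144 + 0.0169 = 0.2916
B_lapi = 1 / 0.2916 = 3.4294
Σp_hortᵢ² = 0.29² + 0.09² + 0.15² + 0.02² + 0.17² + 0.21² + 0.07² = 0.0841 + 0.0081 + 0.0225 + 0.0004 + 0.0289 + 0.0441 + 0.0049 = 0.1930
B_hort = 1 / 0.1930 = 5.1813
Highest B → broadest niche (most generalist): Bombus hortorum (B = 5.18).

Bombus hortorum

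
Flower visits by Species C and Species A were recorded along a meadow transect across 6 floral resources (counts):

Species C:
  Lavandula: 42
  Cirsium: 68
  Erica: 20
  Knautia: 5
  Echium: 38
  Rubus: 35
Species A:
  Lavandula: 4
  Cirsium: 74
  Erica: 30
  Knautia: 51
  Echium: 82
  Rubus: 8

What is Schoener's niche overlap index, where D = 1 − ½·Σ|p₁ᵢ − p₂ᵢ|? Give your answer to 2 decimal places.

Proportions for Species C (n=208): 42/208=0.2019, 68/208=0.3269, 20/208=0.0962, 5/208=0.0240, 38/208=0.1827, 35/208=0.1683
Proportions for Species A (n=249): 4/249=0.0161, 74/249=0.2972, 30/249=0.1205, 51/249=0.2048, 82/249=0.3293, 8/249=0.0321
Σ|p₁ᵢ − p₂ᵢ| = 0.1858 + 0.0297 + 0.0243 + 0.1808 + 0.1466 + 0.1362 = 0.7034
D = 1 − ½ × 0.7034 = 1 − 0.35170 = 0.64830

0.65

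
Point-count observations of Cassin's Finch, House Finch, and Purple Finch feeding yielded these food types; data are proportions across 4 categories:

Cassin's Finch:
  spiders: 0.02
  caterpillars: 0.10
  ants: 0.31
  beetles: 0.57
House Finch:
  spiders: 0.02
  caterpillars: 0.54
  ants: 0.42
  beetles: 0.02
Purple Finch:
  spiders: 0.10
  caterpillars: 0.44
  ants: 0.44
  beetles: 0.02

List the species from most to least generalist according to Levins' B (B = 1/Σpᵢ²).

Purple Finch > Cassin's Finch > House Finch

Σp_Cassᵢ² = 0.02² + 0.10² + 0.31² + 0.57² = 0.0004 + 0.0100 + 0.0961 + 0.3249 = 0.4314
B_Cass = 1 / 0.4314 = 2.3180
Σp_Housᵢ² = 0.02² + 0.54² + 0.42² + 0.02² = 0.0004 + 0.2916 + 0.1764 + 0.0004 = 0.4688
B_Hous = 1 / 0.4688 = 2.1331
Σp_Purpᵢ² = 0.10² + 0.44² + 0.44² + 0.02² = 0.0100 + 0.1936 + 0.1936 + 0.0004 = 0.3976
B_Purp = 1 / 0.3976 = 2.5151
Ranking by B (broadest → narrowest): Purple Finch (2.52) > Cassin's Finch (2.32) > House Finch (2.13)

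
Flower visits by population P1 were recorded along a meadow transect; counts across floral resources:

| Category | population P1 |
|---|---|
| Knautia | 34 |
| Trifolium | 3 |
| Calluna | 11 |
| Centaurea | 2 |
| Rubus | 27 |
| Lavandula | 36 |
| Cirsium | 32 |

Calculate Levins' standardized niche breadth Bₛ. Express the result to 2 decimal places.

Proportions for population P1 (n=145): 34/145=0.2345, 3/145=0.0207, 11/145=0.0759, 2/145=0.0138, 27/145=0.1862, 36/145=0.2483, 32/145=0.2207
Σpᵢ² = 0.2345² + 0.0207² + 0.0759² + 0.0138² + 0.1862² + 0.2483² + 0.2207² = 0.054990 + 0.000428 + 0.005761 + 0.000190 + 0.034670 + 0.061653 + 0.048708 = 0.206400
B = 1 / 0.206400 = 4.8450
Bₛ = (B − 1)/(n − 1) = (4.8450 − 1)/(7 − 1) = 3.8450/6 = 0.6408

0.64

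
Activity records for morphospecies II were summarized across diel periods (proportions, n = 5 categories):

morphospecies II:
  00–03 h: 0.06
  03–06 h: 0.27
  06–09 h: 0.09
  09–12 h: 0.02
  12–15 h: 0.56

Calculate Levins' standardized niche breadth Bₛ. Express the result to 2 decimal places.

Σpᵢ² = 0.06² + 0.27² + 0.09² + 0.02² + 0.56² = 0.0036 + 0.0729 + 0.0081 + 0.0004 + 0.3136 = 0.3986
B = 1 / 0.3986 = 2.5088
Bₛ = (B − 1)/(n − 1) = (2.5088 − 1)/(5 − 1) = 1.5088/4 = 0.3772

0.38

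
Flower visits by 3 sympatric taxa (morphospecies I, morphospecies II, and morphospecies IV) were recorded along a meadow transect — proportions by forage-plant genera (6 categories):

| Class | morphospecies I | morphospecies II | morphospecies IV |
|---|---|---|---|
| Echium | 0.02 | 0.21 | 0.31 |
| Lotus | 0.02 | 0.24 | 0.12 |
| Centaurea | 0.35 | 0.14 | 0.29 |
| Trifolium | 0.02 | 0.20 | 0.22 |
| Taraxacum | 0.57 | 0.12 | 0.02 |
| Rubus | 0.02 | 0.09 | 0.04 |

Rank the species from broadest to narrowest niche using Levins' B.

morphospecies II > morphospecies IV > morphospecies I

Σp_Iᵢ² = 0.02² + 0.02² + 0.35² + 0.02² + 0.57² + 0.02² = 0.0004 + 0.0004 + 0.1225 + 0.0004 + 0.3249 + 0.0004 = 0.4490
B_I = 1 / 0.4490 = 2.2272
Σp_IIᵢ² = 0.21² + 0.24² + 0.14² + 0.20² + 0.12² + 0.09² = 0.0441 + 0.0576 + 0.0196 + 0.0400 + 0.0144 + 0.0081 = 0.1838
B_II = 1 / 0.1838 = 5.4407
Σp_IVᵢ² = 0.31² + 0.12² + 0.29² + 0.22² + 0.02² + 0.04² = 0.0961 + 0.0144 + 0.0841 + 0.0484 + 0.0004 + 0.0016 = 0.2450
B_IV = 1 / 0.2450 = 4.0816
Ranking by B (broadest → narrowest): morphospecies II (5.44) > morphospecies IV (4.08) > morphospecies I (2.23)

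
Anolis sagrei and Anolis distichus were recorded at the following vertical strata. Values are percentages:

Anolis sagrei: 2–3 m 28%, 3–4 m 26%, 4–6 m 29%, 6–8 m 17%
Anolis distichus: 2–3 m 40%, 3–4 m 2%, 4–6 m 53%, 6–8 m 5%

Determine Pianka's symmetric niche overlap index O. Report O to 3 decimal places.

Convert percentages to proportions (divide by 100).
Σ p₁ᵢp₂ᵢ = 0.1120 + 0.0052 + 0.1537 + 0.0085 = 0.2794
Σp_1ᵢ² = 0.28² + 0.26² + 0.29² + 0.17² = 0.0784 + 0.0676 + 0.0841 + 0.0289 = 0.2590
Σp_2ᵢ² = 0.40² + 0.02² + 0.53² + 0.05² = 0.1600 + 0.0004 + 0.2809 + 0.0025 = 0.4438
O = 0.2794 / √(0.2590 × 0.4438) = 0.2794 / 0.339034 = 0.82411

0.824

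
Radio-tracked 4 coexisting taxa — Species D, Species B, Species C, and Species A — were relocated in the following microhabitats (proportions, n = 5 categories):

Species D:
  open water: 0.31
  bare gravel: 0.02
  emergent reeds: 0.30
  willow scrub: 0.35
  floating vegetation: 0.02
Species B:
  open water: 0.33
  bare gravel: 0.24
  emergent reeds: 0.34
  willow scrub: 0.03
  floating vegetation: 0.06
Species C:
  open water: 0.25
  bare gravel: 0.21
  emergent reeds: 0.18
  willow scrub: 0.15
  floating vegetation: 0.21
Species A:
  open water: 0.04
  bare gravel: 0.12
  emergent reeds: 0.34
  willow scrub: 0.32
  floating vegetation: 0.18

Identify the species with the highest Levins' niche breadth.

Species C

Σp_Dᵢ² = 0.31² + 0.02² + 0.30² + 0.35² + 0.02² = 0.0961 + 0.0004 + 0.0900 + 0.1225 + 0.0004 = 0.3094
B_D = 1 / 0.3094 = 3.2321
Σp_Bᵢ² = 0.33² + 0.24² + 0.34² + 0.03² + 0.06² = 0.1089 + 0.0576 + 0.1156 + 0.0009 + 0.0036 = 0.2866
B_B = 1 / 0.2866 = 3.4892
Σp_Cᵢ² = 0.25² + 0.21² + 0.18² + 0.15² + 0.21² = 0.0625 + 0.0441 + 0.0324 + 0.0225 + 0.0441 = 0.2056
B_C = 1 / 0.2056 = 4.8638
Σp_Aᵢ² = 0.04² + 0.12² + 0.34² + 0.32² + 0.18² = 0.0016 + 0.0144 + 0.1156 + 0.1024 + 0.0324 = 0.2664
B_A = 1 / 0.2664 = 3.7538
Highest B → broadest niche (most generalist): Species C (B = 4.86).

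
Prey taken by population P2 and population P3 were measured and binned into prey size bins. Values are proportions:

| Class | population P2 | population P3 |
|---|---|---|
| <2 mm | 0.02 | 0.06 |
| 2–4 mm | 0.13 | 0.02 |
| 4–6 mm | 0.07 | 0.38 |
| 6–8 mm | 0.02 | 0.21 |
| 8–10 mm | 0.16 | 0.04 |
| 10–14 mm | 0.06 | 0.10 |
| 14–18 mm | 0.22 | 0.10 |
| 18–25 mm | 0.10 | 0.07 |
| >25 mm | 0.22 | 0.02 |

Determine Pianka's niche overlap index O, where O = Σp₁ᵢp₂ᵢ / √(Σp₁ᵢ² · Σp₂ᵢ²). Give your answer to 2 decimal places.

0.43

Σ p₁ᵢp₂ᵢ = 0.0012 + 0.0026 + 0.0266 + 0.0042 + 0.0064 + 0.0060 + 0.0220 + 0.0070 + 0.0044 = 0.0804
Σp_1ᵢ² = 0.02² + 0.13² + 0.07² + 0.02² + 0.16² + 0.06² + 0.22² + 0.10² + 0.22² = 0.0004 + 0.0169 + 0.0049 + 0.0004 + 0.0256 + 0.0036 + 0.0484 + 0.0100 + 0.0484 = 0.1586
Σp_2ᵢ² = 0.06² + 0.02² + 0.38² + 0.21² + 0.04² + 0.10² + 0.10² + 0.07² + 0.02² = 0.0036 + 0.0004 + 0.1444 + 0.0441 + 0.0016 + 0.0100 + 0.0100 + 0.0049 + 0.0004 = 0.2194
O = 0.0804 / √(0.1586 × 0.2194) = 0.0804 / 0.18654 = 0.4310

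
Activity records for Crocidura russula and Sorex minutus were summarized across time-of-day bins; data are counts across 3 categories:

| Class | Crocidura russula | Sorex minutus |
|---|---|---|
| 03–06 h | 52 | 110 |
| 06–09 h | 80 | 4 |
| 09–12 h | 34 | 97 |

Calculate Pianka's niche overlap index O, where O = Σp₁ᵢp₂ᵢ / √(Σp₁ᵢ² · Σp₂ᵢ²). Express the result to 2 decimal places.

0.63

Proportions for Crocidura russula (n=166): 52/166=0.3133, 80/166=0.4819, 34/166=0.2048
Proportions for Sorex minutus (n=211): 110/211=0.5213, 4/211=0.0190, 97/211=0.4597
Σ p₁ᵢp₂ᵢ = 0.163323 + 0.009156 + 0.094147 = 0.266626
Σp_1ᵢ² = 0.3133² + 0.4819² + 0.2048² = 0.098157 + 0.232228 + 0.041943 = 0.372328
Σp_2ᵢ² = 0.5213² + 0.0190² + 0.4597² = 0.271754 + 0.000361 + 0.211324 = 0.483439
O = 0.266626 / √(0.372328 × 0.483439) = 0.266626 / 0.4242616 = 0.6284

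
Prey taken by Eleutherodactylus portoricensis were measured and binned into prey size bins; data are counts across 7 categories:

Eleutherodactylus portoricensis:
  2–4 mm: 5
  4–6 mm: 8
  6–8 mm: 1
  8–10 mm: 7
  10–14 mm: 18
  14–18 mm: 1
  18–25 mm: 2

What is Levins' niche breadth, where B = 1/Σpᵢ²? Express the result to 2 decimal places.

3.77

Proportions for Eleutherodactylus portoricensis (n=42): 5/42=0.1190, 8/42=0.1905, 1/42=0.0238, 7/42=0.1667, 18/42=0.4286, 1/42=0.0238, 2/42=0.0476
Σpᵢ² = 0.1190² + 0.1905² + 0.0238² + 0.1667² + 0.4286² + 0.0238² + 0.0476² = 0.014161 + 0.036290 + 0.000566 + 0.027789 + 0.183698 + 0.000566 + 0.002266 = 0.265336
B = 1 / 0.265336 = 3.7688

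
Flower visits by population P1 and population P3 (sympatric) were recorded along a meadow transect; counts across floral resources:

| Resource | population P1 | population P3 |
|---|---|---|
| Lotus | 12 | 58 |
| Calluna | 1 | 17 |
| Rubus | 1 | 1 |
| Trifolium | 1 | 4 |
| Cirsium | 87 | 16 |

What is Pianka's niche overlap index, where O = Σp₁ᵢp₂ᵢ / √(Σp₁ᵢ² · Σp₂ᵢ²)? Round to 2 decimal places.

0.38

Proportions for population P1 (n=102): 12/102=0.1176, 1/102=0.0098, 1/102=0.0098, 1/102=0.0098, 87/102=0.8529
Proportions for population P3 (n=96): 58/96=0.6042, 17/96=0.1771, 1/96=0.0104, 4/96=0.0417, 16/96=0.1667
Σ p₁ᵢp₂ᵢ = 0.071054 + 0.001736 + 0.000102 + 0.000409 + 0.142178 = 0.215479
Σp_1ᵢ² = 0.1176² + 0.0098² + 0.0098² + 0.0098² + 0.8529² = 0.013830 + 0.000096 + 0.000096 + 0.000096 + 0.727438 = 0.741556
Σp_2ᵢ² = 0.6042² + 0.1771² + 0.0104² + 0.0417² + 0.1667² = 0.365058 + 0.031364 + 0.000108 + 0.001739 + 0.027789 = 0.426058
O = 0.215479 / √(0.741556 × 0.426058) = 0.215479 / 0.5620906 = 0.3834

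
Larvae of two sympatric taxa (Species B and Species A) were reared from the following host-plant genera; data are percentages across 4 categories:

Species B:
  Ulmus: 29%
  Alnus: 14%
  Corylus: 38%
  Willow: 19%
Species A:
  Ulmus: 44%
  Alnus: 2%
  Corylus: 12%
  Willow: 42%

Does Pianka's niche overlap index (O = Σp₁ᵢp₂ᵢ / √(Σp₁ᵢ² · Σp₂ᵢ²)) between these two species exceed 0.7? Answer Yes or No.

Yes

Convert percentages to proportions (divide by 100).
Σ p₁ᵢp₂ᵢ = 0.1276 + 0.0028 + 0.0456 + 0.0798 = 0.2558
Σp_1ᵢ² = 0.29² + 0.14² + 0.38² + 0.19² = 0.0841 + 0.0196 + 0.1444 + 0.0361 = 0.2842
Σp_2ᵢ² = 0.44² + 0.02² + 0.12² + 0.42² = 0.1936 + 0.0004 + 0.0144 + 0.1764 = 0.3848
O = 0.2558 / √(0.2842 × 0.3848) = 0.2558 / 0.33070 = 0.7735
O = 0.7735 > 0.7 → Yes.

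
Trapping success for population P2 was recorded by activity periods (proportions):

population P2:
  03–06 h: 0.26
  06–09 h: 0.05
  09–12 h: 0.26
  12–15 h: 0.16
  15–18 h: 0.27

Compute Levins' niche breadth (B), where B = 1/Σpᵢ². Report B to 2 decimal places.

4.23

Σpᵢ² = 0.26² + 0.05² + 0.26² + 0.16² + 0.27² = 0.0676 + 0.0025 + 0.0676 + 0.0256 + 0.0729 = 0.2362
B = 1 / 0.2362 = 4.2337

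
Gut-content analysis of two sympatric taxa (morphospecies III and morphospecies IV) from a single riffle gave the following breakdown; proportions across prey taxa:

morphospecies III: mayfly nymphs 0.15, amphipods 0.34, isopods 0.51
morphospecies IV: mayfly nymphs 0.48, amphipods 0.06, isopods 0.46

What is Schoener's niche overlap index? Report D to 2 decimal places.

Σ|p₁ᵢ − p₂ᵢ| = 0.33 + 0.28 + 0.05 = 0.66
D = 1 − ½ × 0.66 = 1 − 0.330 = 0.6700

0.67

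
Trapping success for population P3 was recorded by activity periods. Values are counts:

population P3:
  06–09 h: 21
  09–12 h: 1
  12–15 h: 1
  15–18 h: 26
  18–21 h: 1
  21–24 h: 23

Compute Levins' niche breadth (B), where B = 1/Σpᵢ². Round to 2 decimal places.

Proportions for population P3 (n=73): 21/73=0.2877, 1/73=0.0137, 1/73=0.0137, 26/73=0.3562, 1/73=0.0137, 23/73=0.3151
Σpᵢ² = 0.2877² + 0.0137² + 0.0137² + 0.3562² + 0.0137² + 0.3151² = 0.082771 + 0.000188 + 0.000188 + 0.126878 + 0.000188 + 0.099288 = 0.309501
B = 1 / 0.309501 = 3.2310

3.23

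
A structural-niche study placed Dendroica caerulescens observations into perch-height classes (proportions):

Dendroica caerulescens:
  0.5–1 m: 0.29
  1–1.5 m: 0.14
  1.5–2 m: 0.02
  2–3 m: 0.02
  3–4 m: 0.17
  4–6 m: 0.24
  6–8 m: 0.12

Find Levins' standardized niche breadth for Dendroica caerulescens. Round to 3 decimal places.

0.645

Σpᵢ² = 0.29² + 0.14² + 0.02² + 0.02² + 0.17² + 0.24² + 0.12² = 0.0841 + 0.0196 + 0.0004 + 0.0004 + 0.0289 + 0.0576 + 0.0144 = 0.2054
B = 1 / 0.2054 = 4.86855
Bₛ = (B − 1)/(n − 1) = (4.86855 − 1)/(7 − 1) = 3.86855/6 = 0.64476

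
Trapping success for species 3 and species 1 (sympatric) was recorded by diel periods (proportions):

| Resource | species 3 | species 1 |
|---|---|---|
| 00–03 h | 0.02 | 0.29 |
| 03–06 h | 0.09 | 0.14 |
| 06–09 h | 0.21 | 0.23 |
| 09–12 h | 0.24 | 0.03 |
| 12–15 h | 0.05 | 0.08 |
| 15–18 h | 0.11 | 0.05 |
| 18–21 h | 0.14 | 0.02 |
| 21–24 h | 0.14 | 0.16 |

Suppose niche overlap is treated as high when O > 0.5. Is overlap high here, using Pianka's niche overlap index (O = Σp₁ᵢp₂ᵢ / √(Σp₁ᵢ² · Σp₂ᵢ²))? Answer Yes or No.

Σ p₁ᵢp₂ᵢ = 0.0058 + 0.0126 + 0.0483 + 0.0072 + 0.0040 + 0.0055 + 0.0028 + 0.0224 = 0.1086
Σp_1ᵢ² = 0.02² + 0.09² + 0.21² + 0.24² + 0.05² + 0.11² + 0.14² + 0.14² = 0.0004 + 0.0081 + 0.0441 + 0.0576 + 0.0025 + 0.0121 + 0.0196 + 0.0196 = 0.1640
Σp_2ᵢ² = 0.29² + 0.14² + 0.23² + 0.03² + 0.08² + 0.05² + 0.02² + 0.16² = 0.0841 + 0.0196 + 0.0529 + 0.0009 + 0.0064 + 0.0025 + 0.0004 + 0.0256 = 0.1924
O = 0.1086 / √(0.1640 × 0.1924) = 0.1086 / 0.17763 = 0.6114
O = 0.6114 > 0.5 → Yes.

Yes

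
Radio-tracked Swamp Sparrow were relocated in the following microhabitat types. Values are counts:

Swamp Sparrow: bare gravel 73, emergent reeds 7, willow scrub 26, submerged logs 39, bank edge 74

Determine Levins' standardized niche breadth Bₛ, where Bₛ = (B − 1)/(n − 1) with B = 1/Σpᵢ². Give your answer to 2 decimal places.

0.67

Proportions for Swamp Sparrow (n=219): 73/219=0.3333, 7/219=0.0320, 26/219=0.1187, 39/219=0.1781, 74/219=0.3379
Σpᵢ² = 0.3333² + 0.0320² + 0.1187² + 0.1781² + 0.3379² = 0.111089 + 0.001024 + 0.014090 + 0.031720 + 0.114176 = 0.272099
B = 1 / 0.272099 = 3.6751
Bₛ = (B − 1)/(n − 1) = (3.6751 − 1)/(5 − 1) = 2.6751/4 = 0.6688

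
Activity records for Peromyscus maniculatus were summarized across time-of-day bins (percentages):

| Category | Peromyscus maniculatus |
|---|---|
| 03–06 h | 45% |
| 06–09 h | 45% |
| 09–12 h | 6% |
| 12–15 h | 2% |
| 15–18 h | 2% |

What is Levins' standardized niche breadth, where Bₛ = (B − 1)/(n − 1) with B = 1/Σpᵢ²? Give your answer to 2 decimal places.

Convert percentages to proportions (divide by 100).
Σpᵢ² = 0.45² + 0.45² + 0.06² + 0.02² + 0.02² = 0.2025 + 0.2025 + 0.0036 + 0.0004 + 0.0004 = 0.4094
B = 1 / 0.4094 = 2.4426
Bₛ = (B − 1)/(n − 1) = (2.4426 − 1)/(5 − 1) = 1.4426/4 = 0.3607

0.36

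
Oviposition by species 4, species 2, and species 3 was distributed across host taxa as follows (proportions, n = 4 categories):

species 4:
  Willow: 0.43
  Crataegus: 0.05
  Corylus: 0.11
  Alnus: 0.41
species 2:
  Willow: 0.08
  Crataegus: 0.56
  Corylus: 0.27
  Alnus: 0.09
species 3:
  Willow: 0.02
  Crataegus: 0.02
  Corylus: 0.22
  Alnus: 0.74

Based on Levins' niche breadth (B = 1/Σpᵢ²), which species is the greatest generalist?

Σp_4ᵢ² = 0.43² + 0.05² + 0.11² + 0.41² = 0.1849 + 0.0025 + 0.0121 + 0.1681 = 0.3676
B_4 = 1 / 0.3676 = 2.7203
Σp_2ᵢ² = 0.08² + 0.56² + 0.27² + 0.09² = 0.0064 + 0.3136 + 0.0729 + 0.0081 = 0.4010
B_2 = 1 / 0.4010 = 2.4938
Σp_3ᵢ² = 0.02² + 0.02² + 0.22² + 0.74² = 0.0004 + 0.0004 + 0.0484 + 0.5476 = 0.5968
B_3 = 1 / 0.5968 = 1.6756
Highest B → broadest niche (most generalist): species 4 (B = 2.72).

species 4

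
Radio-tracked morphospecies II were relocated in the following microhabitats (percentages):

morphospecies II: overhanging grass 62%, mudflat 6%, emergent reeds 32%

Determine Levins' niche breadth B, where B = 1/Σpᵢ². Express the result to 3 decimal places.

2.039

Convert percentages to proportions (divide by 100).
Σpᵢ² = 0.62² + 0.06² + 0.32² = 0.3844 + 0.0036 + 0.1024 = 0.4904
B = 1 / 0.4904 = 2.03915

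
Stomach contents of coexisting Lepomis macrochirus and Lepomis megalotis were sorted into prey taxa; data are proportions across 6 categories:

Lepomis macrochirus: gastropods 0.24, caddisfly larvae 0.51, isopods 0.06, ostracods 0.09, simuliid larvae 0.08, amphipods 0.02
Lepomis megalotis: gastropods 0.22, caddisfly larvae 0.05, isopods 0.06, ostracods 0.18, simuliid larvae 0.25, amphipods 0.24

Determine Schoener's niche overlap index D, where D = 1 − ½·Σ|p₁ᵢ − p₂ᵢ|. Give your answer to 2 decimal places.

Σ|p₁ᵢ − p₂ᵢ| = 0.02 + 0.46 + 0.00 + 0.09 + 0.17 + 0.22 = 0.96
D = 1 − ½ × 0.96 = 1 − 0.480 = 0.5200

0.52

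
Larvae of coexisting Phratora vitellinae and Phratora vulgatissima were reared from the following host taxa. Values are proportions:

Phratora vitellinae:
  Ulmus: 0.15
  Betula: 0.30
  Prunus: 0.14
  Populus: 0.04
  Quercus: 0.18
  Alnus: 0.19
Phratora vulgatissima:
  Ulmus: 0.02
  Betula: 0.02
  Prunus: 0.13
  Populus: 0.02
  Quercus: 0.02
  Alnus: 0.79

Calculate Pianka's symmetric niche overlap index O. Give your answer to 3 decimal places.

0.504

Σ p₁ᵢp₂ᵢ = 0.0030 + 0.0060 + 0.0182 + 0.0008 + 0.0036 + 0.1501 = 0.1817
Σp_1ᵢ² = 0.15² + 0.30² + 0.14² + 0.04² + 0.18² + 0.19² = 0.0225 + 0.0900 + 0.0196 + 0.0016 + 0.0324 + 0.0361 = 0.2022
Σp_2ᵢ² = 0.02² + 0.02² + 0.13² + 0.02² + 0.02² + 0.79² = 0.0004 + 0.0004 + 0.0169 + 0.0004 + 0.0004 + 0.6241 = 0.6426
O = 0.1817 / √(0.2022 × 0.6426) = 0.1817 / 0.360463 = 0.50407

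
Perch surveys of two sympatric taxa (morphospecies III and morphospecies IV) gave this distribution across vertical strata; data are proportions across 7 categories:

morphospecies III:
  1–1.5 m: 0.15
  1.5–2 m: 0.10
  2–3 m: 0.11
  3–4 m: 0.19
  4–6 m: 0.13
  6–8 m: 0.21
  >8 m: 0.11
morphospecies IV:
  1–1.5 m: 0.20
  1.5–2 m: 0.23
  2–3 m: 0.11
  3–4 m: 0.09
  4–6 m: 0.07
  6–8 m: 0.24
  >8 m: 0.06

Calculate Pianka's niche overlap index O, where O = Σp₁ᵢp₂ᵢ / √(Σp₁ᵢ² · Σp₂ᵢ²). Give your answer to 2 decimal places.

Σ p₁ᵢp₂ᵢ = 0.0300 + 0.0230 + 0.0121 + 0.0171 + 0.0091 + 0.0504 + 0.0066 = 0.1483
Σp_1ᵢ² = 0.15² + 0.10² + 0.11² + 0.19² + 0.13² + 0.21² + 0.11² = 0.0225 + 0.0100 + 0.0121 + 0.0361 + 0.0169 + 0.0441 + 0.0121 = 0.1538
Σp_2ᵢ² = 0.20² + 0.23² + 0.11² + 0.09² + 0.07² + 0.24² + 0.06² = 0.0400 + 0.0529 + 0.0121 + 0.0081 + 0.0049 + 0.0576 + 0.0036 = 0.1792
O = 0.1483 / √(0.1538 × 0.1792) = 0.1483 / 0.16601 = 0.8933

0.89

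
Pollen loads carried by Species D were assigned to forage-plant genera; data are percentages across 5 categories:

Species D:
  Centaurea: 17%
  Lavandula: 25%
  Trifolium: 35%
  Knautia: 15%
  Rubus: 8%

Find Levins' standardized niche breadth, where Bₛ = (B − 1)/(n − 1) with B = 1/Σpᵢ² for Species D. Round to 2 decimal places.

0.78

Convert percentages to proportions (divide by 100).
Σpᵢ² = 0.17² + 0.25² + 0.35² + 0.15² + 0.08² = 0.0289 + 0.0625 + 0.1225 + 0.0225 + 0.0064 = 0.2428
B = 1 / 0.2428 = 4.1186
Bₛ = (B − 1)/(n − 1) = (4.1186 − 1)/(5 − 1) = 3.1186/4 = 0.7797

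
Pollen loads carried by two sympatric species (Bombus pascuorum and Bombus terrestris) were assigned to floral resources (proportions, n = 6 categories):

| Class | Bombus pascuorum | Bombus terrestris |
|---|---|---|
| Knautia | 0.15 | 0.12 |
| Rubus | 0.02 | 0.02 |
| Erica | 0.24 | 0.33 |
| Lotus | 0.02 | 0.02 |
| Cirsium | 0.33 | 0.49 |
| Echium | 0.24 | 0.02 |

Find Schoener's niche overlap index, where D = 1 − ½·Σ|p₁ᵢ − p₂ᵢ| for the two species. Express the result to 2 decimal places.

Σ|p₁ᵢ − p₂ᵢ| = 0.03 + 0.00 + 0.09 + 0.00 + 0.16 + 0.22 = 0.50
D = 1 − ½ × 0.50 = 1 − 0.250 = 0.7500

0.75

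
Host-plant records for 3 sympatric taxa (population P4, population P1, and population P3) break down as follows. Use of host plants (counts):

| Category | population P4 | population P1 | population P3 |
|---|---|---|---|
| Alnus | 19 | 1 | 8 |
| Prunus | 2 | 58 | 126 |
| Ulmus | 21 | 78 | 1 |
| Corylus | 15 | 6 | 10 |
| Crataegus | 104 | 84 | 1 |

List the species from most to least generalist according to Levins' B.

population P1 > population P4 > population P3

Proportions for population P4 (n=161): 19/161=0.1180, 2/161=0.0124, 21/161=0.1304, 15/161=0.0932, 104/161=0.6460
Proportions for population P1 (n=227): 1/227=0.0044, 58/227=0.2555, 78/227=0.3436, 6/227=0.0264, 84/227=0.3700
Proportions for population P3 (n=146): 8/146=0.0548, 126/146=0.8630, 1/146=0.0068, 10/146=0.0685, 1/146=0.0068
Σp_P4ᵢ² = 0.1180² + 0.0124² + 0.1304² + 0.0932² + 0.6460² = 0.013924 + 0.000154 + 0.017004 + 0.008686 + 0.417316 = 0.457084
B_P4 = 1 / 0.457084 = 2.1878
Σp_P1ᵢ² = 0.0044² + 0.2555² + 0.3436² + 0.0264² + 0.3700² = 0.000019 + 0.065280 + 0.118061 + 0.000697 + 0.136900 = 0.320957
B_P1 = 1 / 0.320957 = 3.1157
Σp_P3ᵢ² = 0.0548² + 0.8630² + 0.0068² + 0.0685² + 0.0068² = 0.003003 + 0.744769 + 0.000046 + 0.004692 + 0.000046 = 0.752556
B_P3 = 1 / 0.752556 = 1.3288
Ranking by B (broadest → narrowest): population P1 (3.12) > population P4 (2.19) > population P3 (1.33)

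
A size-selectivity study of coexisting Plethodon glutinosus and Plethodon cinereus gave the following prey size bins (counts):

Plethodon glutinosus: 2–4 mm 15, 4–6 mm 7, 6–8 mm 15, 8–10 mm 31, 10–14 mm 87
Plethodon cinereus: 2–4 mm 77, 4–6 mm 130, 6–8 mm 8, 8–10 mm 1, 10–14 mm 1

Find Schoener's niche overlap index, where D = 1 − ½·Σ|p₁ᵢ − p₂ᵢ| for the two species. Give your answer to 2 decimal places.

Proportions for Plethodon glutinosus (n=155): 15/155=0.0968, 7/155=0.0452, 15/155=0.0968, 31/155=0.2000, 87/155=0.5613
Proportions for Plethodon cinereus (n=217): 77/217=0.3548, 130/217=0.5991, 8/217=0.0369, 1/217=0.0046, 1/217=0.0046
Σ|p₁ᵢ − p₂ᵢ| = 0.2580 + 0.5539 + 0.0599 + 0.1954 + 0.5567 = 1.6239
D = 1 − ½ × 1.6239 = 1 − 0.81195 = 0.18805

0.19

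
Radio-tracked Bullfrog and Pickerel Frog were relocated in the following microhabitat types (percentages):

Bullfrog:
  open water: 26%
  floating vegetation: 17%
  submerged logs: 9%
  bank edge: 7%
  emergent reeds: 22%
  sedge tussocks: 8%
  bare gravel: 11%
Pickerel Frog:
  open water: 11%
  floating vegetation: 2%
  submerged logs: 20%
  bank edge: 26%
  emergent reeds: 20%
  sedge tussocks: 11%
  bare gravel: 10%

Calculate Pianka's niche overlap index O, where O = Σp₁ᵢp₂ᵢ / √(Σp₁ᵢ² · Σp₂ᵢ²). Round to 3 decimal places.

Convert percentages to proportions (divide by 100).
Σ p₁ᵢp₂ᵢ = 0.0286 + 0.0034 + 0.0180 + 0.0182 + 0.0440 + 0.0088 + 0.0110 = 0.1320
Σp_1ᵢ² = 0.26² + 0.17² + 0.09² + 0.07² + 0.22² + 0.08² + 0.11² = 0.0676 + 0.0289 + 0.0081 + 0.0049 + 0.0484 + 0.0064 + 0.0121 = 0.1764
Σp_2ᵢ² = 0.11² + 0.02² + 0.20² + 0.26² + 0.20² + 0.11² + 0.10² = 0.0121 + 0.0004 + 0.0400 + 0.0676 + 0.0400 + 0.0121 + 0.0100 = 0.1822
O = 0.1320 / √(0.1764 × 0.1822) = 0.1320 / 0.179277 = 0.73629

0.736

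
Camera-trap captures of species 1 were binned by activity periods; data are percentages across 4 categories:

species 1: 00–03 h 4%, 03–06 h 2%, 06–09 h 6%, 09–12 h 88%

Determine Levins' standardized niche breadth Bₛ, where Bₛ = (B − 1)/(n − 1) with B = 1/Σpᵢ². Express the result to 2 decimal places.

Convert percentages to proportions (divide by 100).
Σpᵢ² = 0.04² + 0.02² + 0.06² + 0.88² = 0.0016 + 0.0004 + 0.0036 + 0.7744 = 0.7800
B = 1 / 0.7800 = 1.2821
Bₛ = (B − 1)/(n − 1) = (1.2821 − 1)/(4 − 1) = 0.2821/3 = 0.0940

0.09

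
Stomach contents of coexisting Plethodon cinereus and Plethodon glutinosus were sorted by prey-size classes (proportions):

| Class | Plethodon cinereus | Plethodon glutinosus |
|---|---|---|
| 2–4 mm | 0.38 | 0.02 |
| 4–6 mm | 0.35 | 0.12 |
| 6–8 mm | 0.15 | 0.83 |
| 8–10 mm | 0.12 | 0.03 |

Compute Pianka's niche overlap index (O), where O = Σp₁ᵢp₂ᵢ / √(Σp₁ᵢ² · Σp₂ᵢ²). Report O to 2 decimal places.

0.38

Σ p₁ᵢp₂ᵢ = 0.0076 + 0.0420 + 0.1245 + 0.0036 = 0.1777
Σp_1ᵢ² = 0.38² + 0.35² + 0.15² + 0.12² = 0.1444 + 0.1225 + 0.0225 + 0.0144 = 0.3038
Σp_2ᵢ² = 0.02² + 0.12² + 0.83² + 0.03² = 0.0004 + 0.0144 + 0.6889 + 0.0009 = 0.7046
O = 0.1777 / √(0.3038 × 0.7046) = 0.1777 / 0.46266 = 0.3841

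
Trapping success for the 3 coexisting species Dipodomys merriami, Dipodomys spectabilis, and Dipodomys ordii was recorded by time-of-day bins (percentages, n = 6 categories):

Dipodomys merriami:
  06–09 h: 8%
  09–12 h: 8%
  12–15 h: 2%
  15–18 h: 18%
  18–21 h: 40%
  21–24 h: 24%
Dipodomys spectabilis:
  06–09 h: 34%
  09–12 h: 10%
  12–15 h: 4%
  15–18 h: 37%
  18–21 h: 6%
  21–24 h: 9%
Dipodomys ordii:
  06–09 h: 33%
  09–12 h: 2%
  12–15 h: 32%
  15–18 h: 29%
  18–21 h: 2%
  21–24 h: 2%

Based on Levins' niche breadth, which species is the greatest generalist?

Convert percentages to proportions (divide by 100).
Σp_merrᵢ² = 0.08² + 0.08² + 0.02² + 0.18² + 0.40² + 0.24² = 0.0064 + 0.0064 + 0.0004 + 0.0324 + 0.1600 + 0.0576 = 0.2632
B_merr = 1 / 0.2632 = 3.7994
Σp_specᵢ² = 0.34² + 0.10² + 0.04² + 0.37² + 0.06² + 0.09² = 0.1156 + 0.0100 + 0.0016 + 0.1369 + 0.0036 + 0.0081 = 0.2758
B_spec = 1 / 0.2758 = 3.6258
Σp_ordiᵢ² = 0.33² + 0.02² + 0.32² + 0.29² + 0.02² + 0.02² = 0.1089 + 0.0004 + 0.1024 + 0.0841 + 0.0004 + 0.0004 = 0.2966
B_ordi = 1 / 0.2966 = 3.3715
Highest B → broadest niche (most generalist): Dipodomys merriami (B = 3.80).

Dipodomys merriami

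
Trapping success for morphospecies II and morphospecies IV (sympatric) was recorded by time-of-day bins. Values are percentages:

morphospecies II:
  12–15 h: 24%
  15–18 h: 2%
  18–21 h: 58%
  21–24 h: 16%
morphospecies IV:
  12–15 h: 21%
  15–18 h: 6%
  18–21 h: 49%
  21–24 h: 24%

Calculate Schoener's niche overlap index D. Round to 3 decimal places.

0.880

Convert percentages to proportions (divide by 100).
Σ|p₁ᵢ − p₂ᵢ| = 0.03 + 0.04 + 0.09 + 0.08 = 0.24
D = 1 − ½ × 0.24 = 1 − 0.120 = 0.88000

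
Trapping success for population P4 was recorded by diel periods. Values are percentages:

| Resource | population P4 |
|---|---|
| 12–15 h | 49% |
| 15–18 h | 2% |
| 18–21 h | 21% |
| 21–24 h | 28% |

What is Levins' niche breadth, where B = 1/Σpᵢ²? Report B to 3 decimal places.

2.755

Convert percentages to proportions (divide by 100).
Σpᵢ² = 0.49² + 0.02² + 0.21² + 0.28² = 0.2401 + 0.0004 + 0.0441 + 0.0784 = 0.3630
B = 1 / 0.3630 = 2.75482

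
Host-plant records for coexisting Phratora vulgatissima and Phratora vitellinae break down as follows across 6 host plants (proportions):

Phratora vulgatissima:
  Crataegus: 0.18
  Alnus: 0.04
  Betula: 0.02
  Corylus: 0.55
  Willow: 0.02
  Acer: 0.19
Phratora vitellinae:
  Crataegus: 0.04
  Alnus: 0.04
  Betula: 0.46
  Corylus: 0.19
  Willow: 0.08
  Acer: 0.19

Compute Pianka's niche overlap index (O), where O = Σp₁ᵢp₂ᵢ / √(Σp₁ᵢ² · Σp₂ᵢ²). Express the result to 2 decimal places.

0.48

Σ p₁ᵢp₂ᵢ = 0.0072 + 0.0016 + 0.0092 + 0.1045 + 0.0016 + 0.0361 = 0.1602
Σp_1ᵢ² = 0.18² + 0.04² + 0.02² + 0.55² + 0.02² + 0.19² = 0.0324 + 0.0016 + 0.0004 + 0.3025 + 0.0004 + 0.0361 = 0.3734
Σp_2ᵢ² = 0.04² + 0.04² + 0.46² + 0.19² + 0.08² + 0.19² = 0.0016 + 0.0016 + 0.2116 + 0.0361 + 0.0064 + 0.0361 = 0.2934
O = 0.1602 / √(0.3734 × 0.2934) = 0.1602 / 0.33099 = 0.4840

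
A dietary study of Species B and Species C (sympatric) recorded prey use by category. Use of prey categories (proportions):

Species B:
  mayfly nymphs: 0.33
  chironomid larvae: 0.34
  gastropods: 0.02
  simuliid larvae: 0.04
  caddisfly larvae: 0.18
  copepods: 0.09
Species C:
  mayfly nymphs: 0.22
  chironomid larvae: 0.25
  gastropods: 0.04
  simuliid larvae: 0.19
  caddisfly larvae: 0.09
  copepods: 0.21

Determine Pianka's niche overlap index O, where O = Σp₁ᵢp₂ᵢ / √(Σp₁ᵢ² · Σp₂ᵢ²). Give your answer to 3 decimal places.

Σ p₁ᵢp₂ᵢ = 0.0726 + 0.0850 + 0.0008 + 0.0076 + 0.0162 + 0.0189 = 0.2011
Σp_1ᵢ² = 0.33² + 0.34² + 0.02² + 0.04² + 0.18² + 0.09² = 0.1089 + 0.1156 + 0.0004 + 0.0016 + 0.0324 + 0.0081 = 0.2670
Σp_2ᵢ² = 0.22² + 0.25² + 0.04² + 0.19² + 0.09² + 0.21² = 0.0484 + 0.0625 + 0.0016 + 0.0361 + 0.0081 + 0.0441 = 0.2008
O = 0.2011 / √(0.2670 × 0.2008) = 0.2011 / 0.231546 = 0.86851

0.869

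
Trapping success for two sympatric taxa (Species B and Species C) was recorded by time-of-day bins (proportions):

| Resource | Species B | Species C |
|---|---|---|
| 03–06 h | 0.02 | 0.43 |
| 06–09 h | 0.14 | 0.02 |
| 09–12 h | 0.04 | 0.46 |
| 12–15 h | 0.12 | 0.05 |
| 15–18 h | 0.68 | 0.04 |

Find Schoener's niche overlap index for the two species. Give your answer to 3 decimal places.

0.170

Σ|p₁ᵢ − p₂ᵢ| = 0.41 + 0.12 + 0.42 + 0.07 + 0.64 = 1.66
D = 1 − ½ × 1.66 = 1 − 0.830 = 0.17000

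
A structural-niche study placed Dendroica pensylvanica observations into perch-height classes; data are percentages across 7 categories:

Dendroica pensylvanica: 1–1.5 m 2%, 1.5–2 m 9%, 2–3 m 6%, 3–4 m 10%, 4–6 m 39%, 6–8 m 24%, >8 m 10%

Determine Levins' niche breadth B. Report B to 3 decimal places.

4.136

Convert percentages to proportions (divide by 100).
Σpᵢ² = 0.02² + 0.09² + 0.06² + 0.10² + 0.39² + 0.24² + 0.10² = 0.0004 + 0.0081 + 0.0036 + 0.0100 + 0.1521 + 0.0576 + 0.0100 = 0.2418
B = 1 / 0.2418 = 4.13565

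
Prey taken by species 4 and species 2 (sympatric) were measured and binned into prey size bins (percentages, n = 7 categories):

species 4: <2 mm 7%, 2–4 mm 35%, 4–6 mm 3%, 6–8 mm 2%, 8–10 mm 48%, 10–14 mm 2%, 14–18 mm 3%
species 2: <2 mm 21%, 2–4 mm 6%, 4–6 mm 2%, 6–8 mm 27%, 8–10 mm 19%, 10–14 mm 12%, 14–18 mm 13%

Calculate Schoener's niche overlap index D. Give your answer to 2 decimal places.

Convert percentages to proportions (divide by 100).
Σ|p₁ᵢ − p₂ᵢ| = 0.14 + 0.29 + 0.01 + 0.25 + 0.29 + 0.10 + 0.10 = 1.18
D = 1 − ½ × 1.18 = 1 − 0.590 = 0.4100

0.41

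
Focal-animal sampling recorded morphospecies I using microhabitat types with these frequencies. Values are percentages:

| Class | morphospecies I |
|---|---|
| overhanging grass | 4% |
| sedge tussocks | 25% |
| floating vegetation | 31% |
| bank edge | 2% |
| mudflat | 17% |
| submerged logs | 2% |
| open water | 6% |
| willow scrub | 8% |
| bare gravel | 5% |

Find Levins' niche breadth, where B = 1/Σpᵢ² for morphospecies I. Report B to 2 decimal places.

4.94

Convert percentages to proportions (divide by 100).
Σpᵢ² = 0.04² + 0.25² + 0.31² + 0.02² + 0.17² + 0.02² + 0.06² + 0.08² + 0.05² = 0.0016 + 0.0625 + 0.0961 + 0.0004 + 0.0289 + 0.0004 + 0.0036 + 0.0064 + 0.0025 = 0.2024
B = 1 / 0.2024 = 4.9407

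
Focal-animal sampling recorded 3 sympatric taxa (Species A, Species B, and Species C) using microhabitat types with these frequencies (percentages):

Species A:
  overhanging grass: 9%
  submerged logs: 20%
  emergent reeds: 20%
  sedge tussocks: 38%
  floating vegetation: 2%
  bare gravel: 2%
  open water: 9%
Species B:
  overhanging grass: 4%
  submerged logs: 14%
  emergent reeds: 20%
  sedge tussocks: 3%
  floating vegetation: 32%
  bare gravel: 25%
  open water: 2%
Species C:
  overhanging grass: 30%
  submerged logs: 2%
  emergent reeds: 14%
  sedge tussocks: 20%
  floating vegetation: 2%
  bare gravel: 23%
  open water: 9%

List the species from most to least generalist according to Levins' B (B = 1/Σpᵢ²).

Convert percentages to proportions (divide by 100).
Σp_Aᵢ² = 0.09² + 0.20² + 0.20² + 0.38² + 0.02² + 0.02² + 0.09² = 0.0081 + 0.0400 + 0.0400 + 0.1444 + 0.0004 + 0.0004 + 0.0081 = 0.2414
B_A = 1 / 0.2414 = 4.1425
Σp_Bᵢ² = 0.04² + 0.14² + 0.20² + 0.03² + 0.32² + 0.25² + 0.02² = 0.0016 + 0.0196 + 0.0400 + 0.0009 + 0.1024 + 0.0625 + 0.0004 = 0.2274
B_B = 1 / 0.2274 = 4.3975
Σp_Cᵢ² = 0.30² + 0.02² + 0.14² + 0.20² + 0.02² + 0.23² + 0.09² = 0.0900 + 0.0004 + 0.0196 + 0.0400 + 0.0004 + 0.0529 + 0.0081 = 0.2114
B_C = 1 / 0.2114 = 4.7304
Ranking by B (broadest → narrowest): Species C (4.73) > Species B (4.40) > Species A (4.14)

Species C > Species B > Species A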